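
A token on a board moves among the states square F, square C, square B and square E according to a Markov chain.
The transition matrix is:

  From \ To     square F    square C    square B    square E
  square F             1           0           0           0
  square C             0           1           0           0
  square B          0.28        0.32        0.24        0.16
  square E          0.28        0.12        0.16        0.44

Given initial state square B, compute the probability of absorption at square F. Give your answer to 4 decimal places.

Let h(s) be the probability of absorption at square F starting from transient state s. Then h(square F) = 1 and h(square C) = 0. By first-step analysis:
h(square B) = 0.28·1 + 0.32·0 + 0.24·h(square B) + 0.16·h(square E)
h(square E) = 0.28·1 + 0.12·0 + 0.16·h(square B) + 0.44·h(square E)
Solving: h(square B) = 0.5040, h(square E) = 0.6440.
Starting from square B, the probability is 0.5040.

0.5040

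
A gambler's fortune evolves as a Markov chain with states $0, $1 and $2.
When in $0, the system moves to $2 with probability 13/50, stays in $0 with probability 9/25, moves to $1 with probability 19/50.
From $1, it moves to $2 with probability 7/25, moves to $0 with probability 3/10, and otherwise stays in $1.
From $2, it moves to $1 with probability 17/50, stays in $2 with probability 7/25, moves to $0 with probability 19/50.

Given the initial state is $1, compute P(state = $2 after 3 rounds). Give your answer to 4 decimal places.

0.2732

Propagate the distribution vector 3 rounds from $1.
After 0 rounds: (0.0000, 1.0000, 0.0000)
After 1 round: (0.3000, 0.4200, 0.2800)
After 2 rounds: (0.3404, 0.3856, 0.2740)
After 3 rounds: (0.3423, 0.3845, 0.2732)
P(in $2 after 3 rounds) = 0.2732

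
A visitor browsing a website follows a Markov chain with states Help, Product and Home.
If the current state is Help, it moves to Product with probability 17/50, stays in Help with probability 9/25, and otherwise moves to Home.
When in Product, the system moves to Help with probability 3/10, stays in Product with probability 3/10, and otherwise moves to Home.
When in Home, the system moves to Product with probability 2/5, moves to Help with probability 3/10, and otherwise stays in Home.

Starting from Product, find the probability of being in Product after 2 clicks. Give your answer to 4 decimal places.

0.3520

Sum over the intermediate state after 1 click:
P = P(Product→Help)·P(Help→Product) + P(Product→Product)·P(Product→Product) + P(Product→Home)·P(Home→Product)
  = 0.3×0.34 + 0.3×0.3 + 0.4×0.4
  = 0.1020 + 0.0900 + 0.1600 = 0.3520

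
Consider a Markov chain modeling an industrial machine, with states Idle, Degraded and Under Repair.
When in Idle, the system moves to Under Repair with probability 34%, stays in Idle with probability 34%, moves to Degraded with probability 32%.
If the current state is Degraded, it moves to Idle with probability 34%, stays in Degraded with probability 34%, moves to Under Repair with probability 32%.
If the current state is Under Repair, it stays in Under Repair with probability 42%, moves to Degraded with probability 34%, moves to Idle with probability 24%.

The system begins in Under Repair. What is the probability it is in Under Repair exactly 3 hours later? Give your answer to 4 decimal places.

Propagate the distribution vector 3 hours from Under Repair.
After 0 hours: (0.0000, 0.0000, 1.0000)
After 1 hour: (0.2400, 0.3400, 0.4200)
After 2 hours: (0.2980, 0.3352, 0.3668)
After 3 hours: (0.3033, 0.3340, 0.3626)
P(in Under Repair after 3 hours) = 0.3626

0.3626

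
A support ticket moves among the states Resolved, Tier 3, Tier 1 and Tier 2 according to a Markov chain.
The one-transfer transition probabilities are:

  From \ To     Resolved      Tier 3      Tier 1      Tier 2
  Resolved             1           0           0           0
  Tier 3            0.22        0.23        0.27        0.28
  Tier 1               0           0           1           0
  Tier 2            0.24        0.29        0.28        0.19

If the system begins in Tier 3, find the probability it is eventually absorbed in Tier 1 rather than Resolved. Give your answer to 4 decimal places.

0.5476

Let h(s) be the probability of absorption at Tier 1 starting from transient state s. Then h(Tier 1) = 1 and h(Resolved) = 0. By first-step analysis:
h(Tier 3) = 0.22·0 + 0.23·h(Tier 3) + 0.27·1 + 0.28·h(Tier 2)
h(Tier 2) = 0.24·0 + 0.29·h(Tier 3) + 0.28·1 + 0.19·h(Tier 2)
Solving: h(Tier 3) = 0.5476, h(Tier 2) = 0.5418.
Starting from Tier 3, the probability is 0.5476.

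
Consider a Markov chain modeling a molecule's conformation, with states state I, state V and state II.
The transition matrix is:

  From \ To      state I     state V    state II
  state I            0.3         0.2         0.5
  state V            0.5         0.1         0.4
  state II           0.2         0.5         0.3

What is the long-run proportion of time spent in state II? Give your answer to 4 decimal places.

0.3926

Let the stationary distribution be π with π = πP and π_1 + π_2 + π_3 = 1.
π_1 = 0.3·π_1 + 0.5·π_2 + 0.2·π_3
π_2 = 0.2·π_1 + 0.1·π_2 + 0.5·π_3
Solving with the normalization constraint gives π = (0.3185, 0.2889, 0.3926).
So the stationary probability of state II is 0.3926.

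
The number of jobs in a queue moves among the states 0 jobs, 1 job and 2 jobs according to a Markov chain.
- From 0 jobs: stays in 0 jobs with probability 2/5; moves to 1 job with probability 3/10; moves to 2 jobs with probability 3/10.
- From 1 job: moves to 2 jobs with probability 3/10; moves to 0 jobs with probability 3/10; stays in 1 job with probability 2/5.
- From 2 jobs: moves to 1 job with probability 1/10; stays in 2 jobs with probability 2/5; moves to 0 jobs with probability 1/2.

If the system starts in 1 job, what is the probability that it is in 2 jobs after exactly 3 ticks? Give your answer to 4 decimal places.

Propagate the distribution vector 3 ticks from 1 job.
After 0 ticks: (0.0000, 1.0000, 0.0000)
After 1 tick: (0.3000, 0.4000, 0.3000)
After 2 ticks: (0.3900, 0.2800, 0.3300)
After 3 ticks: (0.4050, 0.2620, 0.3330)
P(in 2 jobs after 3 ticks) = 0.3330

0.3330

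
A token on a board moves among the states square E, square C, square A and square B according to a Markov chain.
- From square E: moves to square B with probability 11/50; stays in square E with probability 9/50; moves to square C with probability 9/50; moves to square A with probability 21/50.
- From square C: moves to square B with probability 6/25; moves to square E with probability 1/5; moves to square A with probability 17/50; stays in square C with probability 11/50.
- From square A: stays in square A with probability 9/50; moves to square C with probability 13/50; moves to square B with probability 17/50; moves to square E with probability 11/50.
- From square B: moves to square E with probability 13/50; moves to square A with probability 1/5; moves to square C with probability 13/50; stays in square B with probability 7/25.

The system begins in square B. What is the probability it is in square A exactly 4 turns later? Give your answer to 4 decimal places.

0.2751

Propagate the distribution vector 4 turns from square B.
After 0 turns: (0.0000, 0.0000, 0.0000, 1.0000)
After 1 turn: (0.2600, 0.2600, 0.2000, 0.2800)
After 2 turns: (0.2156, 0.2288, 0.2896, 0.2660)
After 3 turns: (0.2174, 0.2336, 0.2737, 0.2753)
After 4 turns: (0.2176, 0.2333, 0.2751, 0.2740)
P(in square A after 4 turns) = 0.2751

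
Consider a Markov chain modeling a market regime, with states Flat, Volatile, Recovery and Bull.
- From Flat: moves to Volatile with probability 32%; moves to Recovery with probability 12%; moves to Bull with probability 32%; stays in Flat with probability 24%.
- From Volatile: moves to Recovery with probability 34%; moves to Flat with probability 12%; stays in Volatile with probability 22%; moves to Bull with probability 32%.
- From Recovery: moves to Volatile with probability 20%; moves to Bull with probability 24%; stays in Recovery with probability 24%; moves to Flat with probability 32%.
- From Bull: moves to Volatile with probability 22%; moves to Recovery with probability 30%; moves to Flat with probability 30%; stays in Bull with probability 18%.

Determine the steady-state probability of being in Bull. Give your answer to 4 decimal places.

Let the stationary distribution be π with π = πP and π_1 + π_2 + π_3 + π_4 = 1.
π_1 = 0.24·π_1 + 0.12·π_2 + 0.32·π_3 + 0.3·π_4
π_2 = 0.32·π_1 + 0.22·π_2 + 0.2·π_3 + 0.22·π_4
π_3 = 0.12·π_1 + 0.34·π_2 + 0.24·π_3 + 0.3·π_4
Solving with the normalization constraint gives π = (0.2470, 0.2397, 0.2501, 0.2631).
So the stationary probability of Bull is 0.2631.

0.2631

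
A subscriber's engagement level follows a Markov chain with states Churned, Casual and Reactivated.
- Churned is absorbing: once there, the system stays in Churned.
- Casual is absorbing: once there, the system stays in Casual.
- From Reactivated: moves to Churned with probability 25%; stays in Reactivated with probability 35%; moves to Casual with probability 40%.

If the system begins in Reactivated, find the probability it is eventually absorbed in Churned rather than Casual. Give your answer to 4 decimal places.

Let h(s) be the probability of absorption at Churned starting from transient state s. Then h(Churned) = 1 and h(Casual) = 0. By first-step analysis:
h(Reactivated) = 0.25·1 + 0.4·0 + 0.35·h(Reactivated)
Solving: h(Reactivated) = 0.3846.
Starting from Reactivated, the probability is 0.3846.

0.3846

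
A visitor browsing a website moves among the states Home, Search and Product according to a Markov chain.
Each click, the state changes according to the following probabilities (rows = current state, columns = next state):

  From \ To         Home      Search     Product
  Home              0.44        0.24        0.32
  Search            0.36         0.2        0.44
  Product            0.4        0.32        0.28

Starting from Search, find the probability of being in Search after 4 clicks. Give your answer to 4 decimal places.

0.2569

Propagate the distribution vector 4 clicks from Search.
After 0 clicks: (0.0000, 1.0000, 0.0000)
After 1 click: (0.3600, 0.2000, 0.4400)
After 2 clicks: (0.4064, 0.2672, 0.3264)
After 3 clicks: (0.4056, 0.2554, 0.3390)
After 4 clicks: (0.4060, 0.2569, 0.3371)
P(in Search after 4 clicks) = 0.2569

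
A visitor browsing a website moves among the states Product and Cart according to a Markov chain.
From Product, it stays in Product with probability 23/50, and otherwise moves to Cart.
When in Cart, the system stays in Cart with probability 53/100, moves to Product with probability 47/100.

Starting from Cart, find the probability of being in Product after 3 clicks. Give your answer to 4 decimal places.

0.4653

Propagate the distribution vector 3 clicks from Cart.
After 0 clicks: (0.0000, 1.0000)
After 1 click: (0.4700, 0.5300)
After 2 clicks: (0.4653, 0.5347)
After 3 clicks: (0.4653, 0.5347)
P(in Product after 3 clicks) = 0.4653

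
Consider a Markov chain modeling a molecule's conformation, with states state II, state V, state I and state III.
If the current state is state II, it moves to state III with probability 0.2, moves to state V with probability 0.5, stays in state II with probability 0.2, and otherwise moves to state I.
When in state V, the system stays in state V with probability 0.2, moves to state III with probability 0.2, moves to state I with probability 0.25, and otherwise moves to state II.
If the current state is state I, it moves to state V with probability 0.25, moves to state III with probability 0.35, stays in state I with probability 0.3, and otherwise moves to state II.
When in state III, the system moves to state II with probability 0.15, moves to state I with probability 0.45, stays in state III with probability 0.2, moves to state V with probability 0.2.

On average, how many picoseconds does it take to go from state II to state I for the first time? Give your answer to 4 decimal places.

4.5296

Let t(s) be the expected number of picoseconds to first reach state I from state s, with t(state I) = 0. Conditioning on the first picosecond:
t(state II) = 1 + 0.2·t(state II) + 0.5·t(state V) + 0.2·t(state III)
t(state V) = 1 + 0.35·t(state II) + 0.2·t(state V) + 0.2·t(state III)
t(state III) = 1 + 0.15·t(state II) + 0.2·t(state V) + 0.2·t(state III)
Solving: t(state II) = 4.5296, t(state V) = 4.0070, t(state III) = 3.1010.
Expected picoseconds from state II to state I: 4.5296.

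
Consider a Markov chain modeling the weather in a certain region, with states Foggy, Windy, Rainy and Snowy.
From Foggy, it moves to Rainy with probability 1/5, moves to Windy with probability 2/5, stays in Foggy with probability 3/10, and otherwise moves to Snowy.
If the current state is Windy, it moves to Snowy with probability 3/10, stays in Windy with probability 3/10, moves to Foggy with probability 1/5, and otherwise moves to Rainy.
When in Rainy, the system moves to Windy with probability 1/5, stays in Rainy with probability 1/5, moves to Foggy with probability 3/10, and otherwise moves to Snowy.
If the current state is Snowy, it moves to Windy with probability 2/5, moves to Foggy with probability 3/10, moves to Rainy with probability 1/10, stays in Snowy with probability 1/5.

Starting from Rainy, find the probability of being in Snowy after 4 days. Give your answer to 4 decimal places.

Propagate the distribution vector 4 days from Rainy.
After 0 days: (0.0000, 0.0000, 1.0000, 0.0000)
After 1 day: (0.3000, 0.2000, 0.2000, 0.3000)
After 2 days: (0.2800, 0.3400, 0.1700, 0.2100)
After 3 days: (0.2660, 0.3320, 0.1790, 0.2230)
After 4 days: (0.2668, 0.3310, 0.1777, 0.2245)
P(in Snowy after 4 days) = 0.2245

0.2245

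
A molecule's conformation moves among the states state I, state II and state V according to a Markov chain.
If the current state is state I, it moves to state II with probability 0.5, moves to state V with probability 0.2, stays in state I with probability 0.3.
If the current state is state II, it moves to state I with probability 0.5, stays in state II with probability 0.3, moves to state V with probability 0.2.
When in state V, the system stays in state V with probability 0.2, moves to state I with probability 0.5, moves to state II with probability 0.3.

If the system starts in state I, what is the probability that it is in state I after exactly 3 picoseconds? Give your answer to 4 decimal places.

0.4120

Propagate the distribution vector 3 picoseconds from state I.
After 0 picoseconds: (1.0000, 0.0000, 0.0000)
After 1 picosecond: (0.3000, 0.5000, 0.2000)
After 2 picoseconds: (0.4400, 0.3600, 0.2000)
After 3 picoseconds: (0.4120, 0.3880, 0.2000)
P(in state I after 3 picoseconds) = 0.4120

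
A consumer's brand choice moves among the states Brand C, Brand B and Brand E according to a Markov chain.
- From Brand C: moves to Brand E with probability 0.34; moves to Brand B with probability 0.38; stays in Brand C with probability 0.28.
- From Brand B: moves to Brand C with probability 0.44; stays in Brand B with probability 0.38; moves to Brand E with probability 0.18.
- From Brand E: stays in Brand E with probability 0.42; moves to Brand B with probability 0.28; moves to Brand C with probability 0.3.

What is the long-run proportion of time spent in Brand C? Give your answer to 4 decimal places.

Let the stationary distribution be π with π = πP and π_1 + π_2 + π_3 = 1.
π_1 = 0.28·π_1 + 0.44·π_2 + 0.3·π_3
π_2 = 0.38·π_1 + 0.38·π_2 + 0.28·π_3
Solving with the normalization constraint gives π = (0.3420, 0.3491, 0.3088).
So the stationary probability of Brand C is 0.3420.

0.3420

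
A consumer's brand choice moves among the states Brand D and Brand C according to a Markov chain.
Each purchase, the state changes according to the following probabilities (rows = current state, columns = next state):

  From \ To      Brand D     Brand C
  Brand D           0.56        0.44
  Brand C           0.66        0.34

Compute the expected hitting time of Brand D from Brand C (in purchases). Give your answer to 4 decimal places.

1.5152

Let t(s) be the expected number of purchases to first reach Brand D from state s, with t(Brand D) = 0. Conditioning on the first purchase:
t(Brand C) = 1 + 0.34·t(Brand C)
Solving: t(Brand C) = 1.5152.
Expected purchases from Brand C to Brand D: 1.5152.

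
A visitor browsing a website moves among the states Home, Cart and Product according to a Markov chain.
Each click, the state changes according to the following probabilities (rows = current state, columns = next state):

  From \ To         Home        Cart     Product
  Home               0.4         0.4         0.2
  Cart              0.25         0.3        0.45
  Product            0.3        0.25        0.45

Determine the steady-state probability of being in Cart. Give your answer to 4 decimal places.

0.3130

Let the stationary distribution be π with π = πP and π_1 + π_2 + π_3 = 1.
π_1 = 0.4·π_1 + 0.25·π_2 + 0.3·π_3
π_2 = 0.4·π_1 + 0.3·π_2 + 0.25·π_3
Solving with the normalization constraint gives π = (0.3159, 0.3130, 0.3710).
So the stationary probability of Cart is 0.3130.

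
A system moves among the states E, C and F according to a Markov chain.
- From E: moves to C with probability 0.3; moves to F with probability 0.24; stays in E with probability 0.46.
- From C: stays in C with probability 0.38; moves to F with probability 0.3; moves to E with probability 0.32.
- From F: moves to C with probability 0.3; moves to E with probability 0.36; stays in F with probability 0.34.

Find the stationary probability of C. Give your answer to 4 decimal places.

0.3261

Let the stationary distribution be π with π = πP and π_1 + π_2 + π_3 = 1.
π_1 = 0.46·π_1 + 0.32·π_2 + 0.36·π_3
π_2 = 0.3·π_1 + 0.38·π_2 + 0.3·π_3
Solving with the normalization constraint gives π = (0.3855, 0.3261, 0.2884).
So the stationary probability of C is 0.3261.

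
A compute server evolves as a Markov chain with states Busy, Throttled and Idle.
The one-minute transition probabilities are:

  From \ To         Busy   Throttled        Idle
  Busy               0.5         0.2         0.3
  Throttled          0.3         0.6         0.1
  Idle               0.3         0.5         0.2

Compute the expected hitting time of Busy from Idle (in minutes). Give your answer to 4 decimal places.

3.3333

Let t(s) be the expected number of minutes to first reach Busy from state s, with t(Busy) = 0. Conditioning on the first minute:
t(Throttled) = 1 + 0.6·t(Throttled) + 0.1·t(Idle)
t(Idle) = 1 + 0.5·t(Throttled) + 0.2·t(Idle)
Solving: t(Throttled) = 3.3333, t(Idle) = 3.3333.
Expected minutes from Idle to Busy: 3.3333.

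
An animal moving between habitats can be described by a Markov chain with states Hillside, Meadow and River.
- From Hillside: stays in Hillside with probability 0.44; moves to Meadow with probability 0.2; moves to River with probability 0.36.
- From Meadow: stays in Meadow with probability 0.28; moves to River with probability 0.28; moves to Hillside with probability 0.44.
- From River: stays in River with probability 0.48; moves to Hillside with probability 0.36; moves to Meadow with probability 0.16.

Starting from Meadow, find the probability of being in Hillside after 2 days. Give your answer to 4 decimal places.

Sum over the intermediate state after 1 day:
P = P(Meadow→Hillside)·P(Hillside→Hillside) + P(Meadow→Meadow)·P(Meadow→Hillside) + P(Meadow→River)·P(River→Hillside)
  = 0.44×0.44 + 0.28×0.44 + 0.28×0.36
  = 0.1936 + 0.1232 + 0.1008 = 0.4176

0.4176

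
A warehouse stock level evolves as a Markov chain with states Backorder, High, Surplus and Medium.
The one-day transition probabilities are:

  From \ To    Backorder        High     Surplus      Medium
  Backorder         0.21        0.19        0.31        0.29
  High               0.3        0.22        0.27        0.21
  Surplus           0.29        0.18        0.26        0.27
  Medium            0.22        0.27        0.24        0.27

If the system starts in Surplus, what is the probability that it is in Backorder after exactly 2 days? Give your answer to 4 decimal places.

Propagate the distribution vector 2 days from Surplus.
After 0 days: (0.0000, 0.0000, 1.0000, 0.0000)
After 1 day: (0.2900, 0.1800, 0.2600, 0.2700)
After 2 days: (0.2497, 0.2144, 0.2709, 0.2650)
P(in Backorder after 2 days) = 0.2497

0.2497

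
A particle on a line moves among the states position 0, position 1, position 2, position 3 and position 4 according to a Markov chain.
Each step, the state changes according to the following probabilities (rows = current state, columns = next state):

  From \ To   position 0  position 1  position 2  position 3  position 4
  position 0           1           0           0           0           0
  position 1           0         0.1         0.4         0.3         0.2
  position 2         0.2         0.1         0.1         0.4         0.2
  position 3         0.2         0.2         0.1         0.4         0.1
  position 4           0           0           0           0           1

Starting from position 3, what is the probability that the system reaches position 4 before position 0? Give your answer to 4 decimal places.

0.4421

Let h(s) be the probability of absorption at position 4 starting from transient state s. Then h(position 4) = 1 and h(position 0) = 0. By first-step analysis:
h(position 1) = 0.1·h(position 1) + 0.4·h(position 2) + 0.3·h(position 3) + 0.2·1
h(position 2) = 0.2·0 + 0.1·h(position 1) + 0.1·h(position 2) + 0.4·h(position 3) + 0.2·1
h(position 3) = 0.2·0 + 0.2·h(position 1) + 0.1·h(position 2) + 0.4·h(position 3) + 0.1·1
Solving: h(position 1) = 0.5846, h(position 2) = 0.4837, h(position 3) = 0.4421.
Starting from position 3, the probability is 0.4421.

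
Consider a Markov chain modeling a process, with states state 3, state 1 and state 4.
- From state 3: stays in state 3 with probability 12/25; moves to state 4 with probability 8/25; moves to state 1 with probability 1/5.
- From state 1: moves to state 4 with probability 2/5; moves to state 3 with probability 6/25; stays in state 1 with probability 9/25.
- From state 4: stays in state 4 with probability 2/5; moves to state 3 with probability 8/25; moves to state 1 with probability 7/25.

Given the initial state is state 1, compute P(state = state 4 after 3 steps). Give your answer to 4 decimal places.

0.3736

Propagate the distribution vector 3 steps from state 1.
After 0 steps: (0.0000, 1.0000, 0.0000)
After 1 step: (0.2400, 0.3600, 0.4000)
After 2 steps: (0.3296, 0.2896, 0.3808)
After 3 steps: (0.3496, 0.2768, 0.3736)
P(in state 4 after 3 steps) = 0.3736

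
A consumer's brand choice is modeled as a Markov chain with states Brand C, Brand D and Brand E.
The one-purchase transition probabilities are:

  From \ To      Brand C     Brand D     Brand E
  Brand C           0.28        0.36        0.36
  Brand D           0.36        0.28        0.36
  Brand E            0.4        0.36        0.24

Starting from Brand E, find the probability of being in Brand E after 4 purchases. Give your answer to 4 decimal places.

Propagate the distribution vector 4 purchases from Brand E.
After 0 purchases: (0.0000, 0.0000, 1.0000)
After 1 purchase: (0.4000, 0.3600, 0.2400)
After 2 purchases: (0.3376, 0.3312, 0.3312)
After 3 purchases: (0.3462, 0.3335, 0.3203)
After 4 purchases: (0.3451, 0.3333, 0.3216)
P(in Brand E after 4 purchases) = 0.3216

0.3216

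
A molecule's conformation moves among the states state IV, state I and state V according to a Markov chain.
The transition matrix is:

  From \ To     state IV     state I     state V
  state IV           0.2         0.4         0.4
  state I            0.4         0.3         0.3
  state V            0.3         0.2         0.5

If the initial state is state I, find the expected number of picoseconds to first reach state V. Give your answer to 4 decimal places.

3.0000

Let t(s) be the expected number of picoseconds to first reach state V from state s, with t(state V) = 0. Conditioning on the first picosecond:
t(state IV) = 1 + 0.2·t(state IV) + 0.4·t(state I)
t(state I) = 1 + 0.4·t(state IV) + 0.3·t(state I)
Solving: t(state IV) = 2.7500, t(state I) = 3.0000.
Expected picoseconds from state I to state V: 3.0000.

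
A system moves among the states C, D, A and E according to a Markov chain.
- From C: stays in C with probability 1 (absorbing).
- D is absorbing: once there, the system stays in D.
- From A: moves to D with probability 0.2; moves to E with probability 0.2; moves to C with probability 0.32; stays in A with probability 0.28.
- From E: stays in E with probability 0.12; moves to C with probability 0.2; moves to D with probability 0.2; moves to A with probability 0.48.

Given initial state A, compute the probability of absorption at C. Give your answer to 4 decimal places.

0.5982

Let h(s) be the probability of absorption at C starting from transient state s. Then h(C) = 1 and h(D) = 0. By first-step analysis:
h(A) = 0.32·1 + 0.2·0 + 0.28·h(A) + 0.2·h(E)
h(E) = 0.2·1 + 0.2·0 + 0.48·h(A) + 0.12·h(E)
Solving: h(A) = 0.5982, h(E) = 0.5536.
Starting from A, the probability is 0.5982.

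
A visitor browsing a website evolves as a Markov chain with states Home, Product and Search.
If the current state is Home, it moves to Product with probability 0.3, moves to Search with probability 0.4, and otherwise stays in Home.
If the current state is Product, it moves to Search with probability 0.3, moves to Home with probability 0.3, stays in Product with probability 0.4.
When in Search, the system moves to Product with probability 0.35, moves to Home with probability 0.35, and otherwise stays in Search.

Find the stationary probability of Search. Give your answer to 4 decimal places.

0.3317

Let the stationary distribution be π with π = πP and π_1 + π_2 + π_3 = 1.
π_1 = 0.3·π_1 + 0.3·π_2 + 0.35·π_3
π_2 = 0.3·π_1 + 0.4·π_2 + 0.35·π_3
Solving with the normalization constraint gives π = (0.3166, 0.3518, 0.3317).
So the stationary probability of Search is 0.3317.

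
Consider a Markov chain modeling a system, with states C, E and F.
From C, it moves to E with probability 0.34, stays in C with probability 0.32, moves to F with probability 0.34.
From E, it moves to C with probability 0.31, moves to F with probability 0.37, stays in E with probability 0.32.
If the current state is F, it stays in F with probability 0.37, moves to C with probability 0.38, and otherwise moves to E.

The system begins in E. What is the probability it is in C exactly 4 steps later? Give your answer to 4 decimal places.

0.3386

Propagate the distribution vector 4 steps from E.
After 0 steps: (0.0000, 1.0000, 0.0000)
After 1 step: (0.3100, 0.3200, 0.3700)
After 2 steps: (0.3390, 0.3003, 0.3607)
After 3 steps: (0.3386, 0.3015, 0.3598)
After 4 steps: (0.3386, 0.3016, 0.3598)
P(in C after 4 steps) = 0.3386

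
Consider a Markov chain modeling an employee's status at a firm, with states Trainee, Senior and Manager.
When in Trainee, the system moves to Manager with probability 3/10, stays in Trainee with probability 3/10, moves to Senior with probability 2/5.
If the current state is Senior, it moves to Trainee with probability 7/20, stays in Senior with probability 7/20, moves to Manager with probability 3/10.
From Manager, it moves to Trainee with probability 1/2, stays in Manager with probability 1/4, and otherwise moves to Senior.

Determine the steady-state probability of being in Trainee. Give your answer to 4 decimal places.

Let the stationary distribution be π with π = πP and π_1 + π_2 + π_3 = 1.
π_1 = 0.3·π_1 + 0.35·π_2 + 0.5·π_3
π_2 = 0.4·π_1 + 0.35·π_2 + 0.25·π_3
Solving with the normalization constraint gives π = (0.3741, 0.3401, 0.2857).
So the stationary probability of Trainee is 0.3741.

0.3741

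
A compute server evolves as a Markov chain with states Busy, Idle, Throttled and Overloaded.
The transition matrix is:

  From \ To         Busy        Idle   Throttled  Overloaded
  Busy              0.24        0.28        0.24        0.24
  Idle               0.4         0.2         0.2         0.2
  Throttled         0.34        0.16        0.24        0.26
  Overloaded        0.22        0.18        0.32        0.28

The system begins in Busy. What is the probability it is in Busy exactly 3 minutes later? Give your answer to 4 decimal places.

Propagate the distribution vector 3 minutes from Busy.
After 0 minutes: (1.0000, 0.0000, 0.0000, 0.0000)
After 1 minute: (0.2400, 0.2800, 0.2400, 0.2400)
After 2 minutes: (0.3040, 0.2048, 0.2480, 0.2432)
After 3 minutes: (0.2927, 0.2095, 0.2513, 0.2465)
P(in Busy after 3 minutes) = 0.2927

0.2927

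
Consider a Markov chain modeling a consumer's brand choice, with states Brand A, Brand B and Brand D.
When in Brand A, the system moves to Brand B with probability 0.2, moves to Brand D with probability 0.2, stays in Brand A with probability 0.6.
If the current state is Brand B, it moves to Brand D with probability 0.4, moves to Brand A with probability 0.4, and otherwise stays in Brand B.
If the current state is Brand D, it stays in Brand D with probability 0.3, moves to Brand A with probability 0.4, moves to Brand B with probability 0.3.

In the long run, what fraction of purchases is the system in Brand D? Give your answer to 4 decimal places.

Let the stationary distribution be π with π = πP and π_1 + π_2 + π_3 = 1.
π_1 = 0.6·π_1 + 0.4·π_2 + 0.4·π_3
π_2 = 0.2·π_1 + 0.2·π_2 + 0.3·π_3
Solving with the normalization constraint gives π = (0.5000, 0.2273, 0.2727).
So the stationary probability of Brand D is 0.2727.

0.2727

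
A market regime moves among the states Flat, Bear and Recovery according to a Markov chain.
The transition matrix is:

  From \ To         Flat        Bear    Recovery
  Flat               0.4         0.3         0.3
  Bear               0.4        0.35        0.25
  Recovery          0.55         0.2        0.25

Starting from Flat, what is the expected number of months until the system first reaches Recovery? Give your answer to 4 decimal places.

Let t(s) be the expected number of months to first reach Recovery from state s, with t(Recovery) = 0. Conditioning on the first month:
t(Flat) = 1 + 0.4·t(Flat) + 0.3·t(Bear)
t(Bear) = 1 + 0.4·t(Flat) + 0.35·t(Bear)
Solving: t(Flat) = 3.5185, t(Bear) = 3.7037.
Expected months from Flat to Recovery: 3.5185.

3.5185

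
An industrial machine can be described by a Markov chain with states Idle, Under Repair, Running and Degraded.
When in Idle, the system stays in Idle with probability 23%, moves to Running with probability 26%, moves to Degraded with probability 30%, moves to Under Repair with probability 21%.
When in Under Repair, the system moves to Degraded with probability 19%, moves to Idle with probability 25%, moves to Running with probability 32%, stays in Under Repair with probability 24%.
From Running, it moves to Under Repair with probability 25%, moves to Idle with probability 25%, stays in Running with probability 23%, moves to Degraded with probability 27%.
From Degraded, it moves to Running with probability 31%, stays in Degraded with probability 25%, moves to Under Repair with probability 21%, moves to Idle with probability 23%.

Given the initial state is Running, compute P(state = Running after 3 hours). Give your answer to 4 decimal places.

0.2778

Propagate the distribution vector 3 hours from Running.
After 0 hours: (0.0000, 0.0000, 1.0000, 0.0000)
After 1 hour: (0.2500, 0.2500, 0.2300, 0.2700)
After 2 hours: (0.2396, 0.2267, 0.2816, 0.2521)
After 3 hours: (0.2402, 0.2281, 0.2778, 0.2540)
P(in Running after 3 hours) = 0.2778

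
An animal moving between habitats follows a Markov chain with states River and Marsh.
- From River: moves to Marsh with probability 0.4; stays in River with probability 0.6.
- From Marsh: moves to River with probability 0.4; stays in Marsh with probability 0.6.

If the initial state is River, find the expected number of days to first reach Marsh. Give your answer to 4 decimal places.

2.5000

Let t(s) be the expected number of days to first reach Marsh from state s, with t(Marsh) = 0. Conditioning on the first day:
t(River) = 1 + 0.6·t(River)
Solving: t(River) = 2.5000.
Expected days from River to Marsh: 2.5000.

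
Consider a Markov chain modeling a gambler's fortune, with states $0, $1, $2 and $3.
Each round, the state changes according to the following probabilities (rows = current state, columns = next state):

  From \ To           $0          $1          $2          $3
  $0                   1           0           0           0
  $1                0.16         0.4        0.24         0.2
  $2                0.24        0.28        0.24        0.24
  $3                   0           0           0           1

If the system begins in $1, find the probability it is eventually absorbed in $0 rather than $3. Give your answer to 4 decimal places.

0.4609

Let h(s) be the probability of absorption at $0 starting from transient state s. Then h($0) = 1 and h($3) = 0. By first-step analysis:
h($1) = 0.16·1 + 0.4·h($1) + 0.24·h($2) + 0.2·0
h($2) = 0.24·1 + 0.28·h($1) + 0.24·h($2) + 0.24·0
Solving: h($1) = 0.4609, h($2) = 0.4856.
Starting from $1, the probability is 0.4609.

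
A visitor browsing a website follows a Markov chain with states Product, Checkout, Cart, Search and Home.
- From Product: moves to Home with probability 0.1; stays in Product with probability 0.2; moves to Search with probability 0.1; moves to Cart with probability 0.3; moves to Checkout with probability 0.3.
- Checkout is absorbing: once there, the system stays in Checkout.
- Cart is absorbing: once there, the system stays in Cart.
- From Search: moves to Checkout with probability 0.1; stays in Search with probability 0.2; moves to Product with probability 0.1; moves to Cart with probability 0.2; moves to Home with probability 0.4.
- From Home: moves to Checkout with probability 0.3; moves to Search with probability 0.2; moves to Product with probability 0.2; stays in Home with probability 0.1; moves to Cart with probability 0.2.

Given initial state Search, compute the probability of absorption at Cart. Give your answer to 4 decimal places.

0.5388

Let h(s) be the probability of absorption at Cart starting from transient state s. Then h(Cart) = 1 and h(Checkout) = 0. By first-step analysis:
h(Product) = 0.2·h(Product) + 0.3·0 + 0.3·1 + 0.1·h(Search) + 0.1·h(Home)
h(Search) = 0.1·h(Product) + 0.1·0 + 0.2·1 + 0.2·h(Search) + 0.4·h(Home)
h(Home) = 0.2·h(Product) + 0.3·0 + 0.2·1 + 0.2·h(Search) + 0.1·h(Home)
Solving: h(Product) = 0.4990, h(Search) = 0.5388, h(Home) = 0.4528.
Starting from Search, the probability is 0.5388.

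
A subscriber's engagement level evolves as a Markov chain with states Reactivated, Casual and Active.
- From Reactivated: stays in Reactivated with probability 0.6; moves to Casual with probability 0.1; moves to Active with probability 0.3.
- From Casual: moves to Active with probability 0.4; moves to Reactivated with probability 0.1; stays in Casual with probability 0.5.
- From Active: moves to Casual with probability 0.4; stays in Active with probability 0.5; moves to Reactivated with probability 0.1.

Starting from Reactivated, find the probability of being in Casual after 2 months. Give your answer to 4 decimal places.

0.2300

Sum over the intermediate state after 1 month:
P = P(Reactivated→Reactivated)·P(Reactivated→Casual) + P(Reactivated→Casual)·P(Casual→Casual) + P(Reactivated→Active)·P(Active→Casual)
  = 0.6×0.1 + 0.1×0.5 + 0.3×0.4
  = 0.0600 + 0.0500 + 0.1200 = 0.2300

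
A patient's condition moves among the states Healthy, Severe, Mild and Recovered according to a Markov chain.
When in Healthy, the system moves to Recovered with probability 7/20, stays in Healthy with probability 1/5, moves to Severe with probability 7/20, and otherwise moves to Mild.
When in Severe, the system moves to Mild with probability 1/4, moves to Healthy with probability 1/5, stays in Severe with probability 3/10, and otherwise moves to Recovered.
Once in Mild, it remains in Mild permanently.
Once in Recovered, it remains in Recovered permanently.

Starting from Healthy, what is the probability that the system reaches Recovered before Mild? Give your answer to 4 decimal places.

Let h(s) be the probability of absorption at Recovered starting from transient state s. Then h(Recovered) = 1 and h(Mild) = 0. By first-step analysis:
h(Healthy) = 0.2·h(Healthy) + 0.35·h(Severe) + 0.1·0 + 0.35·1
h(Severe) = 0.2·h(Healthy) + 0.3·h(Severe) + 0.25·0 + 0.25·1
Solving: h(Healthy) = 0.6786, h(Severe) = 0.5510.
Starting from Healthy, the probability is 0.6786.

0.6786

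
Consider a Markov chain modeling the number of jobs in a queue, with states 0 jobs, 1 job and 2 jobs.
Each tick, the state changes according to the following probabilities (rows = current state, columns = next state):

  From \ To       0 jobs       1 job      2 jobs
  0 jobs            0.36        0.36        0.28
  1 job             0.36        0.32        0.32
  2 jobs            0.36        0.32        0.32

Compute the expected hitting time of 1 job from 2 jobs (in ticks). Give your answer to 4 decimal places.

Let t(s) be the expected number of ticks to first reach 1 job from state s, with t(1 job) = 0. Conditioning on the first tick:
t(0 jobs) = 1 + 0.36·t(0 jobs) + 0.28·t(2 jobs)
t(2 jobs) = 1 + 0.36·t(0 jobs) + 0.32·t(2 jobs)
Solving: t(0 jobs) = 2.8708, t(2 jobs) = 2.9904.
Expected ticks from 2 jobs to 1 job: 2.9904.

2.9904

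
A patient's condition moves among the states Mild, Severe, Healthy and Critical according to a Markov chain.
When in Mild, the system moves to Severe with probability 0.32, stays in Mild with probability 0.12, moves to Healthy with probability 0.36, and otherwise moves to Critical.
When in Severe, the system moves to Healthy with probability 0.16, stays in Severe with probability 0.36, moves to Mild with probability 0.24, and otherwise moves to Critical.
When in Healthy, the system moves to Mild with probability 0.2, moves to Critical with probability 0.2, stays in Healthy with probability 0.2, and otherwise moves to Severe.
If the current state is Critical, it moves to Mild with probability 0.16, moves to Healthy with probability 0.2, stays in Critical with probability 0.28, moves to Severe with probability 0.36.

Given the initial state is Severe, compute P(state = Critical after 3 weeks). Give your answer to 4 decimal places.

Propagate the distribution vector 3 weeks from Severe.
After 0 weeks: (0.0000, 1.0000, 0.0000, 0.0000)
After 1 week: (0.2400, 0.3600, 0.1600, 0.2400)
After 2 weeks: (0.1856, 0.3568, 0.2240, 0.2336)
After 3 weeks: (0.1901, 0.3615, 0.2154, 0.2330)
P(in Critical after 3 weeks) = 0.2330

0.2330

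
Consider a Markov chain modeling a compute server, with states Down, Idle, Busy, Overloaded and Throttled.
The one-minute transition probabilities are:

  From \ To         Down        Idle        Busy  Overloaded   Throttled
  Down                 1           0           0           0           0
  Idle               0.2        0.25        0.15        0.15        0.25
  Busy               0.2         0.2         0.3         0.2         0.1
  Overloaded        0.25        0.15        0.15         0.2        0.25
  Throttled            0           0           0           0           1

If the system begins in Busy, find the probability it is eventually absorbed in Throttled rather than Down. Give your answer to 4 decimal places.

0.4308

Let h(s) be the probability of absorption at Throttled starting from transient state s. Then h(Throttled) = 1 and h(Down) = 0. By first-step analysis:
h(Idle) = 0.2·0 + 0.25·h(Idle) + 0.15·h(Busy) + 0.15·h(Overloaded) + 0.25·1
h(Busy) = 0.2·0 + 0.2·h(Idle) + 0.3·h(Busy) + 0.2·h(Overloaded) + 0.1·1
h(Overloaded) = 0.25·0 + 0.15·h(Idle) + 0.15·h(Busy) + 0.2·h(Overloaded) + 0.25·1
Solving: h(Idle) = 0.5176, h(Busy) = 0.4308, h(Overloaded) = 0.4903.
Starting from Busy, the probability is 0.4308.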